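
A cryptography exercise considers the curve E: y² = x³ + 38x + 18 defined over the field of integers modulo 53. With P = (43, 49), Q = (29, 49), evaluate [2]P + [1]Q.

(1, 2)

First 2P:
Repeated addition: build up to 2P.
2P: tangent at (43, 49): λ = (3·43² + 38)/(2·49) ≡ 20/45. 45⁻¹ ≡ 33 (mod 53), so λ ≡ 20·33 ≡ 24.
  x = λ² - 43 - 43 = 576 - 86 ≡ 13; y = λ·(43 - 13) - 49 ≡ 35. → (13, 35)
2P = (13, 35).
Finally 2P + Q:
(13, 35) + (29, 49). λ = (49 - 35)/(29 - 13) ≡ 14/16 mod 53. 16⁻¹ ≡ 10 (mod 53), so λ ≡ 34.
  x = λ² - 13 - 29 = 1156 - 42 ≡ 1; y = λ·(13 - 1) - 35 ≡ 2. → (1, 2)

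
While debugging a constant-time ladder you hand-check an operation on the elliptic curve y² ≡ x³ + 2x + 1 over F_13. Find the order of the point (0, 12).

8

2P: tangent at (0, 12): λ = (3·0² + 2)/(2·12) ≡ 2/11. 11⁻¹ ≡ 6 (mod 13), so λ ≡ 2·6 ≡ 12.
  x = λ² - 0 - 0 = 144 - 0 ≡ 1; y = λ·(0 - 1) - 12 ≡ 2. → (1, 2)
3P: (1, 2) + (0, 12). λ = (12 - 2)/(0 - 1) ≡ 10/12 mod 13. 12⁻¹ ≡ 12 (mod 13), so λ ≡ 3.
  x = λ² - 1 - 0 = 9 - 1 ≡ 8; y = λ·(1 - 8) - 2 ≡ 3. → (8, 3)
4P: (8, 3) + (0, 12). λ = (12 - 3)/(0 - 8) ≡ 9/5 mod 13. 5⁻¹ ≡ 8 (mod 13), so λ ≡ 7.
  x = λ² - 8 - 0 = 49 - 8 ≡ 2; y = λ·(8 - 2) - 3 ≡ 0. → (2, 0)
5P: (2, 0) + (0, 12). λ = (12 - 0)/(0 - 2) ≡ 12/11 mod 13. 11⁻¹ ≡ 6 (mod 13) since 11·6 = 66 ≡ 1, so λ ≡ 7.
  x = λ² - 2 - 0 = 49 - 2 ≡ 8; y = λ·(2 - 8) - 0 ≡ 10. → (8, 10)
6P: (8, 10) + (0, 12). λ = (12 - 10)/(0 - 8) ≡ 2/5 mod 13. 5⁻¹ ≡ 8 (mod 13), so λ ≡ 3.
  x = λ² - 8 - 0 = 9 - 8 ≡ 1; y = λ·(8 - 1) - 10 ≡ 11. → (1, 11)
7P: (1, 11) + (0, 12). λ = (12 - 11)/(0 - 1) ≡ 1/12 mod 13. 12⁻¹ ≡ 12 (mod 13) since 12·12 = 144 ≡ 1, so λ ≡ 12.
  x = λ² - 1 - 0 = 144 - 1 ≡ 0; y = λ·(1 - 0) - 11 ≡ 1. → (0, 1)
8P: (0, 1) + (0, 12): same x and y₁ ≡ -y₂, so the sum is O.
8P = O, so the order is 8.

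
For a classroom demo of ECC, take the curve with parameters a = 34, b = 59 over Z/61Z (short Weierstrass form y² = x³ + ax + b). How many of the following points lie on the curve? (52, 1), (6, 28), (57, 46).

(52, 1): 1² ≡ 1, rhs ≡ 0 → off.
(6, 28): 28² ≡ 52, rhs ≡ 52 → on.
(57, 46): 46² ≡ 42, rhs ≡ 42 → on.

2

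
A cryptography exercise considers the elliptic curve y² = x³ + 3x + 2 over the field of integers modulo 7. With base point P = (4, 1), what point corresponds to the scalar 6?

Repeated addition: build up to 6P.
2P: tangent at (4, 1): λ = (3·4² + 3)/(2·1) ≡ 2/2. 2⁻¹ ≡ 4 (mod 7), so λ ≡ 2·4 ≡ 1.
  x = λ² - 4 - 4 = 1 - 8 ≡ 0; y = λ·(4 - 0) - 1 ≡ 3. → (0, 3)
3P: (0, 3) + (4, 1). λ = (1 - 3)/(4 - 0) ≡ 5/4 mod 7. 4⁻¹ ≡ 2 (mod 7) since 4·2 = 8 ≡ 1, so λ ≡ 3.
  x = λ² - 0 - 4 = 9 - 4 ≡ 5; y = λ·(0 - 5) - 3 ≡ 3. → (5, 3)
4P: (5, 3) + (4, 1). λ = (1 - 3)/(4 - 5) ≡ 5/6 mod 7. 6⁻¹ ≡ 6 (mod 7) since 6·6 = 36 ≡ 1, so λ ≡ 2.
  x = λ² - 5 - 4 = 4 - 9 ≡ 2; y = λ·(5 - 2) - 3 ≡ 3. → (2, 3)
5P: (2, 3) + (4, 1). λ = (1 - 3)/(4 - 2) ≡ 5/2 mod 7. 2⁻¹ ≡ 4 (mod 7), so λ ≡ 6.
  x = λ² - 2 - 4 = 36 - 6 ≡ 2; y = λ·(2 - 2) - 3 ≡ 4. → (2, 4)
6P: (2, 4) + (4, 1). λ = (1 - 4)/(4 - 2) ≡ 4/2 mod 7. 2⁻¹ ≡ 4 (mod 7) since 2·4 = 8 ≡ 1, so λ ≡ 2.
  x = λ² - 2 - 4 = 4 - 6 ≡ 5; y = λ·(2 - 5) - 4 ≡ 4. → (5, 4)

(5, 4)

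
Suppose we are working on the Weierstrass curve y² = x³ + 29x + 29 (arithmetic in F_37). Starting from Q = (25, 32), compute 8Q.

Repeated addition: build up to 8Q.
2Q: tangent at (25, 32): λ = (3·25² + 29)/(2·32) ≡ 17/27. 27⁻¹ ≡ 11 (mod 37), so λ ≡ 17·11 ≡ 2.
  x = λ² - 25 - 25 = 4 - 50 ≡ 28; y = λ·(25 - 28) - 32 ≡ 36. → (28, 36)
3Q: (28, 36) + (25, 32). λ = (32 - 36)/(25 - 28) ≡ 33/34 mod 37. 34⁻¹ ≡ 12 (mod 37), so λ ≡ 26.
  x = λ² - 28 - 25 = 676 - 53 ≡ 31; y = λ·(28 - 31) - 36 ≡ 34. → (31, 34)
4Q: (31, 34) + (25, 32). λ = (32 - 34)/(25 - 31) ≡ 35/31 mod 37. 31⁻¹ ≡ 6 (mod 37), so λ ≡ 25.
  x = λ² - 31 - 25 = 625 - 56 ≡ 14; y = λ·(31 - 14) - 34 ≡ 21. → (14, 21)
5Q: (14, 21) + (25, 32). λ = (32 - 21)/(25 - 14) ≡ 11/11 mod 37. 11⁻¹ ≡ 27 (mod 37), so λ ≡ 1.
  x = λ² - 14 - 25 = 1 - 39 ≡ 36; y = λ·(14 - 36) - 21 ≡ 31. → (36, 31)
6Q: (36, 31) + (25, 32). λ = (32 - 31)/(25 - 36) ≡ 1/26 mod 37. 26⁻¹ ≡ 10 (mod 37) since 26·10 = 260 ≡ 1, so λ ≡ 10.
  x = λ² - 36 - 25 = 100 - 61 ≡ 2; y = λ·(36 - 2) - 31 ≡ 13. → (2, 13)
7Q: (2, 13) + (25, 32). λ = (32 - 13)/(25 - 2) ≡ 19/23 mod 37. 23⁻¹ ≡ 29 (mod 37) since 23·29 = 667 ≡ 1, so λ ≡ 33.
  x = λ² - 2 - 25 = 1089 - 27 ≡ 26; y = λ·(2 - 26) - 13 ≡ 9. → (26, 9)
8Q: (26, 9) + (25, 32). λ = (32 - 9)/(25 - 26) ≡ 23/36 mod 37. 36⁻¹ ≡ 36 (mod 37) since 36·36 = 1296 ≡ 1, so λ ≡ 14.
  x = λ² - 26 - 25 = 196 - 51 ≡ 34; y = λ·(26 - 34) - 9 ≡ 27. → (34, 27)

(34, 27)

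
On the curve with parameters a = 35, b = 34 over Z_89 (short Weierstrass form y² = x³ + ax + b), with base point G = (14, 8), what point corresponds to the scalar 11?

Repeated addition: build up to 11G.
2G: tangent at (14, 8): λ = (3·14² + 35)/(2·8) ≡ 0/16. 16⁻¹ ≡ 39 (mod 89) since 16·39 = 624 ≡ 1, so λ ≡ 0·39 ≡ 0.
  x = λ² - 14 - 14 = 0 - 28 ≡ 61; y = λ·(14 - 61) - 8 ≡ 81. → (61, 81)
3G: (61, 81) + (14, 8). λ = (8 - 81)/(14 - 61) ≡ 16/42 mod 89. 42⁻¹ ≡ 53 (mod 89), so λ ≡ 47.
  x = λ² - 61 - 14 = 2209 - 75 ≡ 87; y = λ·(61 - 87) - 81 ≡ 32. → (87, 32)
4G: (87, 32) + (14, 8). λ = (8 - 32)/(14 - 87) ≡ 65/16 mod 89. 16⁻¹ ≡ 39 (mod 89), so λ ≡ 43.
  x = λ² - 87 - 14 = 1849 - 101 ≡ 57; y = λ·(87 - 57) - 32 ≡ 12. → (57, 12)
5G: (57, 12) + (14, 8). λ = (8 - 12)/(14 - 57) ≡ 85/46 mod 89. 46⁻¹ ≡ 60 (mod 89) since 46·60 = 2760 ≡ 1, so λ ≡ 27.
  x = λ² - 57 - 14 = 729 - 71 ≡ 35; y = λ·(57 - 35) - 12 ≡ 48. → (35, 48)
6G: (35, 48) + (14, 8). λ = (8 - 48)/(14 - 35) ≡ 49/68 mod 89. 68⁻¹ ≡ 72 (mod 89), so λ ≡ 57.
  x = λ² - 35 - 14 = 3249 - 49 ≡ 85; y = λ·(35 - 85) - 48 ≡ 39. → (85, 39)
7G: (85, 39) + (14, 8). λ = (8 - 39)/(14 - 85) ≡ 58/18 mod 89. 18⁻¹ ≡ 5 (mod 89) since 18·5 = 90 ≡ 1, so λ ≡ 23.
  x = λ² - 85 - 14 = 529 - 99 ≡ 74; y = λ·(85 - 74) - 39 ≡ 36. → (74, 36)
8G: (74, 36) + (14, 8). λ = (8 - 36)/(14 - 74) ≡ 61/29 mod 89. 29⁻¹ ≡ 43 (mod 89), so λ ≡ 42.
  x = λ² - 74 - 14 = 1764 - 88 ≡ 74; y = λ·(74 - 74) - 36 ≡ 53. → (74, 53)
9G: (74, 53) + (14, 8). λ = (8 - 53)/(14 - 74) ≡ 44/29 mod 89. 29⁻¹ ≡ 43 (mod 89), so λ ≡ 23.
  x = λ² - 74 - 14 = 529 - 88 ≡ 85; y = λ·(74 - 85) - 53 ≡ 50. → (85, 50)
10G: (85, 50) + (14, 8). λ = (8 - 50)/(14 - 85) ≡ 47/18 mod 89. 18⁻¹ ≡ 5 (mod 89), so λ ≡ 57.
  x = λ² - 85 - 14 = 3249 - 99 ≡ 35; y = λ·(85 - 35) - 50 ≡ 41. → (35, 41)
11G: (35, 41) + (14, 8). λ = (8 - 41)/(14 - 35) ≡ 56/68 mod 89. 68⁻¹ ≡ 72 (mod 89), so λ ≡ 27.
  x = λ² - 35 - 14 = 729 - 49 ≡ 57; y = λ·(35 - 57) - 41 ≡ 77. → (57, 77)

(57, 77)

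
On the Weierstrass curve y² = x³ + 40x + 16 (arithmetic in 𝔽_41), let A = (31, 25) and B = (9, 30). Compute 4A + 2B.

(33, 39)

First 4A:
Double-and-add on 4 = (100)₂. Start with A = (31, 25) for the leading 1-bit.
double: tangent at (31, 25): λ = (3·31² + 40)/(2·25) ≡ 12/9. 9⁻¹ ≡ 32 (mod 41) since 9·32 = 288 ≡ 1, so λ ≡ 12·32 ≡ 15.
  x = λ² - 31 - 31 = 225 - 62 ≡ 40; y = λ·(31 - 40) - 25 ≡ 4. → (40, 4)
double: tangent at (40, 4): λ = (3·40² + 40)/(2·4) ≡ 2/8. 8⁻¹ ≡ 36 (mod 41), so λ ≡ 2·36 ≡ 31.
  x = λ² - 40 - 40 = 961 - 80 ≡ 20; y = λ·(40 - 20) - 4 ≡ 1. → (20, 1)
4A = (20, 1).
Next 2B:
Repeated addition: build up to 2B.
2B: tangent at (9, 30): λ = (3·9² + 40)/(2·30) ≡ 37/19. 19⁻¹ ≡ 13 (mod 41) since 19·13 = 247 ≡ 1, so λ ≡ 37·13 ≡ 30.
  x = λ² - 9 - 9 = 900 - 18 ≡ 21; y = λ·(9 - 21) - 30 ≡ 20. → (21, 20)
2B = (21, 20).
Finally 4A + 2B:
(20, 1) + (21, 20). λ = (20 - 1)/(21 - 20) ≡ 19/1 mod 41. 1⁻¹ ≡ 1 (mod 41) since 1·1 = 1 ≡ 1, so λ ≡ 19.
  x = λ² - 20 - 21 = 361 - 41 ≡ 33; y = λ·(20 - 33) - 1 ≡ 39. → (33, 39)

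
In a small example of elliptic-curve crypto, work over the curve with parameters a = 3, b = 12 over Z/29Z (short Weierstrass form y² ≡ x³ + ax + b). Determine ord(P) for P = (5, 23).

7

2P: tangent at (5, 23): λ = (3·5² + 3)/(2·23) ≡ 20/17. 17⁻¹ ≡ 12 (mod 29), so λ ≡ 20·12 ≡ 8.
  x = λ² - 5 - 5 = 64 - 10 ≡ 25; y = λ·(5 - 25) - 23 ≡ 20. → (25, 20)
3P: (25, 20) + (5, 23). λ = (23 - 20)/(5 - 25) ≡ 3/9 mod 29. 9⁻¹ ≡ 13 (mod 29) since 9·13 = 117 ≡ 1, so λ ≡ 10.
  x = λ² - 25 - 5 = 100 - 30 ≡ 12; y = λ·(25 - 12) - 20 ≡ 23. → (12, 23)
4P: (12, 23) + (5, 23). λ = (23 - 23)/(5 - 12) ≡ 0/22 mod 29. 22⁻¹ ≡ 4 (mod 29) since 22·4 = 88 ≡ 1, so λ ≡ 0.
  x = λ² - 12 - 5 = 0 - 17 ≡ 12; y = λ·(12 - 12) - 23 ≡ 6. → (12, 6)
5P: (12, 6) + (5, 23). λ = (23 - 6)/(5 - 12) ≡ 17/22 mod 29. 22⁻¹ ≡ 4 (mod 29) since 22·4 = 88 ≡ 1, so λ ≡ 10.
  x = λ² - 12 - 5 = 100 - 17 ≡ 25; y = λ·(12 - 25) - 6 ≡ 9. → (25, 9)
6P: (25, 9) + (5, 23). λ = (23 - 9)/(5 - 25) ≡ 14/9 mod 29. 9⁻¹ ≡ 13 (mod 29) since 9·13 = 117 ≡ 1, so λ ≡ 8.
  x = λ² - 25 - 5 = 64 - 30 ≡ 5; y = λ·(25 - 5) - 9 ≡ 6. → (5, 6)
7P: (5, 6) + (5, 23): same x and y₁ ≡ -y₂, so the sum is O.
7P = O, so the order is 7.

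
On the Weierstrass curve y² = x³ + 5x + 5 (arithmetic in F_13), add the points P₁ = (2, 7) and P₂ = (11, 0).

(2, 7) + (11, 0). λ = (0 - 7)/(11 - 2) ≡ 6/9 mod 13. 9⁻¹ ≡ 3 (mod 13) since 9·3 = 27 ≡ 1, so λ ≡ 5.
  x = λ² - 2 - 11 = 25 - 13 ≡ 12; y = λ·(2 - 12) - 7 ≡ 8. → (12, 8)

(12, 8)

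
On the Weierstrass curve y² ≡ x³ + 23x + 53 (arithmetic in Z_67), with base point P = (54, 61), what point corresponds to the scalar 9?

(47, 13)

Repeated addition: build up to 9P.
2P: tangent at (54, 61): λ = (3·54² + 23)/(2·61) ≡ 61/55. 55⁻¹ ≡ 39 (mod 67) since 55·39 = 2145 ≡ 1, so λ ≡ 61·39 ≡ 34.
  x = λ² - 54 - 54 = 1156 - 108 ≡ 43; y = λ·(54 - 43) - 61 ≡ 45. → (43, 45)
3P: (43, 45) + (54, 61). λ = (61 - 45)/(54 - 43) ≡ 16/11 mod 67. 11⁻¹ ≡ 61 (mod 67) since 11·61 = 671 ≡ 1, so λ ≡ 38.
  x = λ² - 43 - 54 = 1444 - 97 ≡ 7; y = λ·(43 - 7) - 45 ≡ 50. → (7, 50)
4P: (7, 50) + (54, 61). λ = (61 - 50)/(54 - 7) ≡ 11/47 mod 67. 47⁻¹ ≡ 10 (mod 67) since 47·10 = 470 ≡ 1, so λ ≡ 43.
  x = λ² - 7 - 54 = 1849 - 61 ≡ 46; y = λ·(7 - 46) - 50 ≡ 15. → (46, 15)
5P: (46, 15) + (54, 61). λ = (61 - 15)/(54 - 46) ≡ 46/8 mod 67. 8⁻¹ ≡ 42 (mod 67), so λ ≡ 56.
  x = λ² - 46 - 54 = 3136 - 100 ≡ 21; y = λ·(46 - 21) - 15 ≡ 45. → (21, 45)
6P: (21, 45) + (54, 61). λ = (61 - 45)/(54 - 21) ≡ 16/33 mod 67. 33⁻¹ ≡ 65 (mod 67) since 33·65 = 2145 ≡ 1, so λ ≡ 35.
  x = λ² - 21 - 54 = 1225 - 75 ≡ 11; y = λ·(21 - 11) - 45 ≡ 37. → (11, 37)
7P: (11, 37) + (54, 61). λ = (61 - 37)/(54 - 11) ≡ 24/43 mod 67. 43⁻¹ ≡ 53 (mod 67), so λ ≡ 66.
  x = λ² - 11 - 54 = 4356 - 65 ≡ 3; y = λ·(11 - 3) - 37 ≡ 22. → (3, 22)
8P: (3, 22) + (54, 61). λ = (61 - 22)/(54 - 3) ≡ 39/51 mod 67. 51⁻¹ ≡ 46 (mod 67) since 51·46 = 2346 ≡ 1, so λ ≡ 52.
  x = λ² - 3 - 54 = 2704 - 57 ≡ 34; y = λ·(3 - 34) - 22 ≡ 41. → (34, 41)
9P: (34, 41) + (54, 61). λ = (61 - 41)/(54 - 34) ≡ 20/20 mod 67. 20⁻¹ ≡ 57 (mod 67), so λ ≡ 1.
  x = λ² - 34 - 54 = 1 - 88 ≡ 47; y = λ·(34 - 47) - 41 ≡ 13. → (47, 13)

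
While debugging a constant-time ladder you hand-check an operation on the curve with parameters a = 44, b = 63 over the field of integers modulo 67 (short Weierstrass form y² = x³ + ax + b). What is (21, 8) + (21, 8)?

tangent at (21, 8): λ = (3·21² + 44)/(2·8) ≡ 27/16. 16⁻¹ ≡ 21 (mod 67) since 16·21 = 336 ≡ 1, so λ ≡ 27·21 ≡ 31.
  x = λ² - 21 - 21 = 961 - 42 ≡ 48; y = λ·(21 - 48) - 8 ≡ 26. → (48, 26)

(48, 26)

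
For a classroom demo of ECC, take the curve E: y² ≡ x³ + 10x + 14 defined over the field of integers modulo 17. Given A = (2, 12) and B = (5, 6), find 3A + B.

First 3A:
Repeated addition: build up to 3A.
2A: tangent at (2, 12): λ = (3·2² + 10)/(2·12) ≡ 5/7. 7⁻¹ ≡ 5 (mod 17) since 7·5 = 35 ≡ 1, so λ ≡ 5·5 ≡ 8.
  x = λ² - 2 - 2 = 64 - 4 ≡ 9; y = λ·(2 - 9) - 12 ≡ 0. → (9, 0)
3A: (9, 0) + (2, 12). λ = (12 - 0)/(2 - 9) ≡ 12/10 mod 17. 10⁻¹ ≡ 12 (mod 17) since 10·12 = 120 ≡ 1, so λ ≡ 8.
  x = λ² - 9 - 2 = 64 - 11 ≡ 2; y = λ·(9 - 2) - 0 ≡ 5. → (2, 5)
3A = (2, 5).
Finally 3A + B:
(2, 5) + (5, 6). λ = (6 - 5)/(5 - 2) ≡ 1/3 mod 17. 3⁻¹ ≡ 6 (mod 17), so λ ≡ 6.
  x = λ² - 2 - 5 = 36 - 7 ≡ 12; y = λ·(2 - 12) - 5 ≡ 3. → (12, 3)

(12, 3)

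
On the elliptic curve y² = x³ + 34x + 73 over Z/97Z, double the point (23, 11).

tangent at (23, 11): λ = (3·23² + 34)/(2·11) ≡ 69/22. 22⁻¹ ≡ 75 (mod 97), so λ ≡ 69·75 ≡ 34.
  x = λ² - 23 - 23 = 1156 - 46 ≡ 43; y = λ·(23 - 43) - 11 ≡ 85. → (43, 85)

(43, 85)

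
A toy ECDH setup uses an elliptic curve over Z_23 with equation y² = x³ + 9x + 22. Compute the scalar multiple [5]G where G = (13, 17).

Double-and-add on 5 = (101)₂. Start with G = (13, 17) for the leading 1-bit.
double: tangent at (13, 17): λ = (3·13² + 9)/(2·17) ≡ 10/11. 11⁻¹ ≡ 21 (mod 23), so λ ≡ 10·21 ≡ 3.
  x = λ² - 13 - 13 = 9 - 26 ≡ 6; y = λ·(13 - 6) - 17 ≡ 4. → (6, 4)
double: tangent at (6, 4): λ = (3·6² + 9)/(2·4) ≡ 2/8. 8⁻¹ ≡ 3 (mod 23), so λ ≡ 2·3 ≡ 6.
  x = λ² - 6 - 6 = 36 - 12 ≡ 1; y = λ·(6 - 1) - 4 ≡ 3. → (1, 3)
add G: (1, 3) + (13, 17). λ = (17 - 3)/(13 - 1) ≡ 14/12 mod 23. 12⁻¹ ≡ 2 (mod 23), so λ ≡ 5.
  x = λ² - 1 - 13 = 25 - 14 ≡ 11; y = λ·(1 - 11) - 3 ≡ 16. → (11, 16)

(11, 16)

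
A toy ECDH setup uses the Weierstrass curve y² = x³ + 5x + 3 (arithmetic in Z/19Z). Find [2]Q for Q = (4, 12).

tangent at (4, 12): λ = (3·4² + 5)/(2·12) ≡ 15/5. 5⁻¹ ≡ 4 (mod 19) since 5·4 = 20 ≡ 1, so λ ≡ 15·4 ≡ 3.
  x = λ² - 4 - 4 = 9 - 8 ≡ 1; y = λ·(4 - 1) - 12 ≡ 16. → (1, 16)

(1, 16)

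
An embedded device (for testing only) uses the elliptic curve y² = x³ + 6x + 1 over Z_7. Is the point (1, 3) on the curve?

y² = 3² ≡ 2; x³ + 6x + 1 = 8 ≡ 1 (mod 7). 2 ≠ 1.

no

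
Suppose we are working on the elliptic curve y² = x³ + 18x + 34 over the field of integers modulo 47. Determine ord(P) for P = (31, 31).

2P: tangent at (31, 31): λ = (3·31² + 18)/(2·31) ≡ 34/15. 15⁻¹ ≡ 22 (mod 47), so λ ≡ 34·22 ≡ 43.
  x = λ² - 31 - 31 = 1849 - 62 ≡ 1; y = λ·(31 - 1) - 31 ≡ 37. → (1, 37)
3P: (1, 37) + (31, 31). λ = (31 - 37)/(31 - 1) ≡ 41/30 mod 47. 30⁻¹ ≡ 11 (mod 47) since 30·11 = 330 ≡ 1, so λ ≡ 28.
  x = λ² - 1 - 31 = 784 - 32 ≡ 0; y = λ·(1 - 0) - 37 ≡ 38. → (0, 38)
4P: (0, 38) + (31, 31). λ = (31 - 38)/(31 - 0) ≡ 40/31 mod 47. 31⁻¹ ≡ 44 (mod 47), so λ ≡ 21.
  x = λ² - 0 - 31 = 441 - 31 ≡ 34; y = λ·(0 - 34) - 38 ≡ 0. → (34, 0)
5P: (34, 0) + (31, 31). λ = (31 - 0)/(31 - 34) ≡ 31/44 mod 47. 44⁻¹ ≡ 31 (mod 47) since 44·31 = 1364 ≡ 1, so λ ≡ 21.
  x = λ² - 34 - 31 = 441 - 65 ≡ 0; y = λ·(34 - 0) - 0 ≡ 9. → (0, 9)
6P: (0, 9) + (31, 31). λ = (31 - 9)/(31 - 0) ≡ 22/31 mod 47. 31⁻¹ ≡ 44 (mod 47) since 31·44 = 1364 ≡ 1, so λ ≡ 28.
  x = λ² - 0 - 31 = 784 - 31 ≡ 1; y = λ·(0 - 1) - 9 ≡ 10. → (1, 10)
7P: (1, 10) + (31, 31). λ = (31 - 10)/(31 - 1) ≡ 21/30 mod 47. 30⁻¹ ≡ 11 (mod 47), so λ ≡ 43.
  x = λ² - 1 - 31 = 1849 - 32 ≡ 31; y = λ·(1 - 31) - 10 ≡ 16. → (31, 16)
8P: (31, 16) + (31, 31): same x and y₁ ≡ -y₂, so the sum is ∞.
8P = ∞, so the order is 8.

8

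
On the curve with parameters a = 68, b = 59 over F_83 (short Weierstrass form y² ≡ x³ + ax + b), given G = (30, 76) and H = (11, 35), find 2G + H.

First 2G:
Repeated addition: build up to 2G.
2G: tangent at (30, 76): λ = (3·30² + 68)/(2·76) ≡ 29/69. 69⁻¹ ≡ 77 (mod 83), so λ ≡ 29·77 ≡ 75.
  x = λ² - 30 - 30 = 5625 - 60 ≡ 4; y = λ·(30 - 4) - 76 ≡ 48. → (4, 48)
2G = (4, 48).
Finally 2G + H:
(4, 48) + (11, 35). λ = (35 - 48)/(11 - 4) ≡ 70/7 mod 83. 7⁻¹ ≡ 12 (mod 83) since 7·12 = 84 ≡ 1, so λ ≡ 10.
  x = λ² - 4 - 11 = 100 - 15 ≡ 2; y = λ·(4 - 2) - 48 ≡ 55. → (2, 55)

(2, 55)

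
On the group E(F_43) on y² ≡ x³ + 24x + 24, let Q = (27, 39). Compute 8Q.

Double-and-add on 8 = (1000)₂. Start with Q = (27, 39) for the leading 1-bit.
double: tangent at (27, 39): λ = (3·27² + 24)/(2·39) ≡ 18/35. 35⁻¹ ≡ 16 (mod 43), so λ ≡ 18·16 ≡ 30.
  x = λ² - 27 - 27 = 900 - 54 ≡ 29; y = λ·(27 - 29) - 39 ≡ 30. → (29, 30)
double: tangent at (29, 30): λ = (3·29² + 24)/(2·30) ≡ 10/17. 17⁻¹ ≡ 38 (mod 43), so λ ≡ 10·38 ≡ 36.
  x = λ² - 29 - 29 = 1296 - 58 ≡ 34; y = λ·(29 - 34) - 30 ≡ 5. → (34, 5)
double: tangent at (34, 5): λ = (3·34² + 24)/(2·5) ≡ 9/10. 10⁻¹ ≡ 13 (mod 43) since 10·13 = 130 ≡ 1, so λ ≡ 9·13 ≡ 31.
  x = λ² - 34 - 34 = 961 - 68 ≡ 33; y = λ·(34 - 33) - 5 ≡ 26. → (33, 26)

(33, 26)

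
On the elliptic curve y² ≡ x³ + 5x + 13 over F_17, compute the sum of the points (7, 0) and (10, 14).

(1, 11)

(7, 0) + (10, 14). λ = (14 - 0)/(10 - 7) ≡ 14/3 mod 17. 3⁻¹ ≡ 6 (mod 17) since 3·6 = 18 ≡ 1, so λ ≡ 16.
  x = λ² - 7 - 10 = 256 - 17 ≡ 1; y = λ·(7 - 1) - 0 ≡ 11. → (1, 11)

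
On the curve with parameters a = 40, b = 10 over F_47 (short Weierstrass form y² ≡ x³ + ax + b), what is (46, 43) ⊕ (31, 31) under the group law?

(12, 3)

(46, 43) + (31, 31). λ = (31 - 43)/(31 - 46) ≡ 35/32 mod 47. 32⁻¹ ≡ 25 (mod 47), so λ ≡ 29.
  x = λ² - 46 - 31 = 841 - 77 ≡ 12; y = λ·(46 - 12) - 43 ≡ 3. → (12, 3)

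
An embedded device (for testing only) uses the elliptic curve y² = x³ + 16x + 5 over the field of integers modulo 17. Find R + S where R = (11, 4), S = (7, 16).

(8, 4)

(11, 4) + (7, 16). λ = (16 - 4)/(7 - 11) ≡ 12/13 mod 17. 13⁻¹ ≡ 4 (mod 17) since 13·4 = 52 ≡ 1, so λ ≡ 14.
  x = λ² - 11 - 7 = 196 - 18 ≡ 8; y = λ·(11 - 8) - 4 ≡ 4. → (8, 4)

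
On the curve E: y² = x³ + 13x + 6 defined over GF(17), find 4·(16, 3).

Write G = (16, 3).
Double-and-add on 4 = (100)₂. Start with G = (16, 3) for the leading 1-bit.
double: tangent at (16, 3): λ = (3·16² + 13)/(2·3) ≡ 16/6. 6⁻¹ ≡ 3 (mod 17) since 6·3 = 18 ≡ 1, so λ ≡ 16·3 ≡ 14.
  x = λ² - 16 - 16 = 196 - 32 ≡ 11; y = λ·(16 - 11) - 3 ≡ 16. → (11, 16)
double: tangent at (11, 16): λ = (3·11² + 13)/(2·16) ≡ 2/15. 15⁻¹ ≡ 8 (mod 17), so λ ≡ 2·8 ≡ 16.
  x = λ² - 11 - 11 = 256 - 22 ≡ 13; y = λ·(11 - 13) - 16 ≡ 3. → (13, 3)

(13, 3)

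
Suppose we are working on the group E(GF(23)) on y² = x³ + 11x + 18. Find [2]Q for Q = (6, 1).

tangent at (6, 1): λ = (3·6² + 11)/(2·1) ≡ 4/2. 2⁻¹ ≡ 12 (mod 23), so λ ≡ 4·12 ≡ 2.
  x = λ² - 6 - 6 = 4 - 12 ≡ 15; y = λ·(6 - 15) - 1 ≡ 4. → (15, 4)

(15, 4)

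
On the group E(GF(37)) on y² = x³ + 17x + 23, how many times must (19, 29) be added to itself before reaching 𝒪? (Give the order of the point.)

12

2P: tangent at (19, 29): λ = (3·19² + 17)/(2·29) ≡ 27/21. 21⁻¹ ≡ 30 (mod 37) since 21·30 = 630 ≡ 1, so λ ≡ 27·30 ≡ 33.
  x = λ² - 19 - 19 = 1089 - 38 ≡ 15; y = λ·(19 - 15) - 29 ≡ 29. → (15, 29)
3P: (15, 29) + (19, 29). λ = (29 - 29)/(19 - 15) ≡ 0/4 mod 37. 4⁻¹ ≡ 28 (mod 37), so λ ≡ 0.
  x = λ² - 15 - 19 = 0 - 34 ≡ 3; y = λ·(15 - 3) - 29 ≡ 8. → (3, 8)
4P: (3, 8) + (19, 29). λ = (29 - 8)/(19 - 3) ≡ 21/16 mod 37. 16⁻¹ ≡ 7 (mod 37), so λ ≡ 36.
  x = λ² - 3 - 19 = 1296 - 22 ≡ 16; y = λ·(3 - 16) - 8 ≡ 5. → (16, 5)
5P: (16, 5) + (19, 29). λ = (29 - 5)/(19 - 16) ≡ 24/3 mod 37. 3⁻¹ ≡ 25 (mod 37), so λ ≡ 8.
  x = λ² - 16 - 19 = 64 - 35 ≡ 29; y = λ·(16 - 29) - 5 ≡ 2. → (29, 2)
6P: (29, 2) + (19, 29). λ = (29 - 2)/(19 - 29) ≡ 27/27 mod 37. 27⁻¹ ≡ 11 (mod 37), so λ ≡ 1.
  x = λ² - 29 - 19 = 1 - 48 ≡ 27; y = λ·(29 - 27) - 2 ≡ 0. → (27, 0)
7P: (27, 0) + (19, 29). λ = (29 - 0)/(19 - 27) ≡ 29/29 mod 37. 29⁻¹ ≡ 23 (mod 37) since 29·23 = 667 ≡ 1, so λ ≡ 1.
  x = λ² - 27 - 19 = 1 - 46 ≡ 29; y = λ·(27 - 29) - 0 ≡ 35. → (29, 35)
8P: (29, 35) + (19, 29). λ = (29 - 35)/(19 - 29) ≡ 31/27 mod 37. 27⁻¹ ≡ 11 (mod 37) since 27·11 = 297 ≡ 1, so λ ≡ 8.
  x = λ² - 29 - 19 = 64 - 48 ≡ 16; y = λ·(29 - 16) - 35 ≡ 32. → (16, 32)
9P: (16, 32) + (19, 29). λ = (29 - 32)/(19 - 16) ≡ 34/3 mod 37. 3⁻¹ ≡ 25 (mod 37), so λ ≡ 36.
  x = λ² - 16 - 19 = 1296 - 35 ≡ 3; y = λ·(16 - 3) - 32 ≡ 29. → (3, 29)
10P: (3, 29) + (19, 29). λ = (29 - 29)/(19 - 3) ≡ 0/16 mod 37. 16⁻¹ ≡ 7 (mod 37), so λ ≡ 0.
  x = λ² - 3 - 19 = 0 - 22 ≡ 15; y = λ·(3 - 15) - 29 ≡ 8. → (15, 8)
11P: (15, 8) + (19, 29). λ = (29 - 8)/(19 - 15) ≡ 21/4 mod 37. 4⁻¹ ≡ 28 (mod 37) since 4·28 = 112 ≡ 1, so λ ≡ 33.
  x = λ² - 15 - 19 = 1089 - 34 ≡ 19; y = λ·(15 - 19) - 8 ≡ 8. → (19, 8)
12P: (19, 8) + (19, 29): same x and y₁ ≡ -y₂, so the sum is 𝒪.
12P = 𝒪, so the order is 12.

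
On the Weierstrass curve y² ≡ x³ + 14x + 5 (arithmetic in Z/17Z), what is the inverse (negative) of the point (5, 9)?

-(5, 9) = (5, -9 mod 17) = (5, 8).

(5, 8)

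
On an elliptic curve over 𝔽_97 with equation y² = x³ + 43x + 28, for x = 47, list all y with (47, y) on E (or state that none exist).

none

x³ + 43x + 28 = 105872 ≡ 45 (mod 97).
45 is a non-residue mod 97; no y exists.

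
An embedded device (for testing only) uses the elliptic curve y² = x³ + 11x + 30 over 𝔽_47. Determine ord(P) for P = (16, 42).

2P: tangent at (16, 42): λ = (3·16² + 11)/(2·42) ≡ 27/37. 37⁻¹ ≡ 14 (mod 47), so λ ≡ 27·14 ≡ 2.
  x = λ² - 16 - 16 = 4 - 32 ≡ 19; y = λ·(16 - 19) - 42 ≡ 46. → (19, 46)
3P: (19, 46) + (16, 42). λ = (42 - 46)/(16 - 19) ≡ 43/44 mod 47. 44⁻¹ ≡ 31 (mod 47), so λ ≡ 17.
  x = λ² - 19 - 16 = 289 - 35 ≡ 19; y = λ·(19 - 19) - 46 ≡ 1. → (19, 1)
4P: (19, 1) + (16, 42). λ = (42 - 1)/(16 - 19) ≡ 41/44 mod 47. 44⁻¹ ≡ 31 (mod 47) since 44·31 = 1364 ≡ 1, so λ ≡ 2.
  x = λ² - 19 - 16 = 4 - 35 ≡ 16; y = λ·(19 - 16) - 1 ≡ 5. → (16, 5)
5P: (16, 5) + (16, 42): same x and y₁ ≡ -y₂, so the sum is O.
5P = O, so the order is 5.

5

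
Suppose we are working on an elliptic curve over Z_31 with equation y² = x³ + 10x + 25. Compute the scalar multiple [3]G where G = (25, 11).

Repeated addition: build up to 3G.
2G: tangent at (25, 11): λ = (3·25² + 10)/(2·11) ≡ 25/22. 22⁻¹ ≡ 24 (mod 31), so λ ≡ 25·24 ≡ 11.
  x = λ² - 25 - 25 = 121 - 50 ≡ 9; y = λ·(25 - 9) - 11 ≡ 10. → (9, 10)
3G: (9, 10) + (25, 11). λ = (11 - 10)/(25 - 9) ≡ 1/16 mod 31. 16⁻¹ ≡ 2 (mod 31) since 16·2 = 32 ≡ 1, so λ ≡ 2.
  x = λ² - 9 - 25 = 4 - 34 ≡ 1; y = λ·(9 - 1) - 10 ≡ 6. → (1, 6)

(1, 6)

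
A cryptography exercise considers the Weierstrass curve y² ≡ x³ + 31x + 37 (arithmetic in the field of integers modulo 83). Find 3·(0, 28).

Write Q = (0, 28).
Repeated addition: build up to 3Q.
2Q: tangent at (0, 28): λ = (3·0² + 31)/(2·28) ≡ 31/56. 56⁻¹ ≡ 43 (mod 83), so λ ≡ 31·43 ≡ 5.
  x = λ² - 0 - 0 = 25 - 0 ≡ 25; y = λ·(0 - 25) - 28 ≡ 13. → (25, 13)
3Q: (25, 13) + (0, 28). λ = (28 - 13)/(0 - 25) ≡ 15/58 mod 83. 58⁻¹ ≡ 73 (mod 83), so λ ≡ 16.
  x = λ² - 25 - 0 = 256 - 25 ≡ 65; y = λ·(25 - 65) - 13 ≡ 11. → (65, 11)

(65, 11)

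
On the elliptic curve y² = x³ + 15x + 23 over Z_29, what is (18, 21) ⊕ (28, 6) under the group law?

(7, 6)

(18, 21) + (28, 6). λ = (6 - 21)/(28 - 18) ≡ 14/10 mod 29. 10⁻¹ ≡ 3 (mod 29), so λ ≡ 13.
  x = λ² - 18 - 28 = 169 - 46 ≡ 7; y = λ·(18 - 7) - 21 ≡ 6. → (7, 6)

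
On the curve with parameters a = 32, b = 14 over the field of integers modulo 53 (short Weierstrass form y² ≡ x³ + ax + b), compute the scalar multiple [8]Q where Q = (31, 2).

Double-and-add on 8 = (1000)₂. Start with Q = (31, 2) for the leading 1-bit.
double: tangent at (31, 2): λ = (3·31² + 32)/(2·2) ≡ 0/4. 4⁻¹ ≡ 40 (mod 53), so λ ≡ 0·40 ≡ 0.
  x = λ² - 31 - 31 = 0 - 62 ≡ 44; y = λ·(31 - 44) - 2 ≡ 51. → (44, 51)
double: tangent at (44, 51): λ = (3·44² + 32)/(2·51) ≡ 10/49. 49⁻¹ ≡ 13 (mod 53), so λ ≡ 10·13 ≡ 24.
  x = λ² - 44 - 44 = 576 - 88 ≡ 11; y = λ·(44 - 11) - 51 ≡ 52. → (11, 52)
double: tangent at (11, 52): λ = (3·11² + 32)/(2·52) ≡ 24/51. 51⁻¹ ≡ 26 (mod 53) since 51·26 = 1326 ≡ 1, so λ ≡ 24·26 ≡ 41.
  x = λ² - 11 - 11 = 1681 - 22 ≡ 16; y = λ·(11 - 16) - 52 ≡ 8. → (16, 8)

(16, 8)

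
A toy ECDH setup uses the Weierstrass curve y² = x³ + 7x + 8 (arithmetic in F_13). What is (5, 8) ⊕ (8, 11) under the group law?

(5, 8) + (8, 11). λ = (11 - 8)/(8 - 5) ≡ 3/3 mod 13. 3⁻¹ ≡ 9 (mod 13) since 3·9 = 27 ≡ 1, so λ ≡ 1.
  x = λ² - 5 - 8 = 1 - 13 ≡ 1; y = λ·(5 - 1) - 8 ≡ 9. → (1, 9)

(1, 9)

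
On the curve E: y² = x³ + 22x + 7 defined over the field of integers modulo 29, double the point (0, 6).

tangent at (0, 6): λ = (3·0² + 22)/(2·6) ≡ 22/12. 12⁻¹ ≡ 17 (mod 29) since 12·17 = 204 ≡ 1, so λ ≡ 22·17 ≡ 26.
  x = λ² - 0 - 0 = 676 - 0 ≡ 9; y = λ·(0 - 9) - 6 ≡ 21. → (9, 21)

(9, 21)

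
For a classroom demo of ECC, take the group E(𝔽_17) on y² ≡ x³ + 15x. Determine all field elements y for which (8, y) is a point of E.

x³ + 15x + 0 = 632 ≡ 3 (mod 17).
3 is a non-residue mod 17; no y exists.

none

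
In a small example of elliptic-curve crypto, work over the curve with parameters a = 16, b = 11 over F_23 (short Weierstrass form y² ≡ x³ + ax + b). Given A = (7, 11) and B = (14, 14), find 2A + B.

(4, 1)

First 2A:
Repeated addition: build up to 2A.
2A: tangent at (7, 11): λ = (3·7² + 16)/(2·11) ≡ 2/22. 22⁻¹ ≡ 22 (mod 23), so λ ≡ 2·22 ≡ 21.
  x = λ² - 7 - 7 = 441 - 14 ≡ 13; y = λ·(7 - 13) - 11 ≡ 1. → (13, 1)
2A = (13, 1).
Finally 2A + B:
(13, 1) + (14, 14). λ = (14 - 1)/(14 - 13) ≡ 13/1 mod 23. 1⁻¹ ≡ 1 (mod 23), so λ ≡ 13.
  x = λ² - 13 - 14 = 169 - 27 ≡ 4; y = λ·(13 - 4) - 1 ≡ 1. → (4, 1)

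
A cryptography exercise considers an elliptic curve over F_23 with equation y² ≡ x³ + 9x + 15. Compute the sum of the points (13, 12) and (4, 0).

(13, 12) + (4, 0). λ = (0 - 12)/(4 - 13) ≡ 11/14 mod 23. 14⁻¹ ≡ 5 (mod 23), so λ ≡ 9.
  x = λ² - 13 - 4 = 81 - 17 ≡ 18; y = λ·(13 - 18) - 12 ≡ 12. → (18, 12)

(18, 12)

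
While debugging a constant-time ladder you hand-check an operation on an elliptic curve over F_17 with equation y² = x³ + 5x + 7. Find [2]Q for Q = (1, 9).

(11, 13)

tangent at (1, 9): λ = (3·1² + 5)/(2·9) ≡ 8/1. 1⁻¹ ≡ 1 (mod 17), so λ ≡ 8·1 ≡ 8.
  x = λ² - 1 - 1 = 64 - 2 ≡ 11; y = λ·(1 - 11) - 9 ≡ 13. → (11, 13)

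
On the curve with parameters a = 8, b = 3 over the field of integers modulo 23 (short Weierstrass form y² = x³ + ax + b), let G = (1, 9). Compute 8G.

(1, 14)

Repeated addition: build up to 8G.
2G: tangent at (1, 9): λ = (3·1² + 8)/(2·9) ≡ 11/18. 18⁻¹ ≡ 9 (mod 23), so λ ≡ 11·9 ≡ 7.
  x = λ² - 1 - 1 = 49 - 2 ≡ 1; y = λ·(1 - 1) - 9 ≡ 14. → (1, 14)
3G: (1, 14) + (1, 9): same x and y₁ ≡ -y₂, so the sum is the point at infinity.
4G: the point at infinity + (1, 9) = (1, 9) (identity).
5G: tangent at (1, 9): λ = (3·1² + 8)/(2·9) ≡ 11/18. 18⁻¹ ≡ 9 (mod 23), so λ ≡ 11·9 ≡ 7.
  x = λ² - 1 - 1 = 49 - 2 ≡ 1; y = λ·(1 - 1) - 9 ≡ 14. → (1, 14)
6G: (1, 14) + (1, 9): same x and y₁ ≡ -y₂, so the sum is the point at infinity.
7G: the point at infinity + (1, 9) = (1, 9) (identity).
8G: tangent at (1, 9): λ = (3·1² + 8)/(2·9) ≡ 11/18. 18⁻¹ ≡ 9 (mod 23), so λ ≡ 11·9 ≡ 7.
  x = λ² - 1 - 1 = 49 - 2 ≡ 1; y = λ·(1 - 1) - 9 ≡ 14. → (1, 14)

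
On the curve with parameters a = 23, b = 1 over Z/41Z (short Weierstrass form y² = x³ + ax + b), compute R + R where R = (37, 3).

(33, 17)

tangent at (37, 3): λ = (3·37² + 23)/(2·3) ≡ 30/6. 6⁻¹ ≡ 7 (mod 41), so λ ≡ 30·7 ≡ 5.
  x = λ² - 37 - 37 = 25 - 74 ≡ 33; y = λ·(37 - 33) - 3 ≡ 17. → (33, 17)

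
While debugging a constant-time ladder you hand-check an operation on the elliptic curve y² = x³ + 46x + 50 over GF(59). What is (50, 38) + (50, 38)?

tangent at (50, 38): λ = (3·50² + 46)/(2·38) ≡ 53/17. 17⁻¹ ≡ 7 (mod 59), so λ ≡ 53·7 ≡ 17.
  x = λ² - 50 - 50 = 289 - 100 ≡ 12; y = λ·(50 - 12) - 38 ≡ 18. → (12, 18)

(12, 18)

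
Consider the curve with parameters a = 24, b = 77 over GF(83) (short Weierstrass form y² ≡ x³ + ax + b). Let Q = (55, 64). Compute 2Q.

(65, 72)

tangent at (55, 64): λ = (3·55² + 24)/(2·64) ≡ 52/45. 45⁻¹ ≡ 24 (mod 83) since 45·24 = 1080 ≡ 1, so λ ≡ 52·24 ≡ 3.
  x = λ² - 55 - 55 = 9 - 110 ≡ 65; y = λ·(55 - 65) - 64 ≡ 72. → (65, 72)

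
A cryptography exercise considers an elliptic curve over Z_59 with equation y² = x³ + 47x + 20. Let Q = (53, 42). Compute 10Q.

(4, 6)

Double-and-add on 10 = (1010)₂. Start with Q = (53, 42) for the leading 1-bit.
double: tangent at (53, 42): λ = (3·53² + 47)/(2·42) ≡ 37/25. 25⁻¹ ≡ 26 (mod 59), so λ ≡ 37·26 ≡ 18.
  x = λ² - 53 - 53 = 324 - 106 ≡ 41; y = λ·(53 - 41) - 42 ≡ 56. → (41, 56)
double: tangent at (41, 56): λ = (3·41² + 47)/(2·56) ≡ 16/53. 53⁻¹ ≡ 49 (mod 59) since 53·49 = 2597 ≡ 1, so λ ≡ 16·49 ≡ 17.
  x = λ² - 41 - 41 = 289 - 82 ≡ 30; y = λ·(41 - 30) - 56 ≡ 13. → (30, 13)
add Q: (30, 13) + (53, 42). λ = (42 - 13)/(53 - 30) ≡ 29/23 mod 59. 23⁻¹ ≡ 18 (mod 59), so λ ≡ 50.
  x = λ² - 30 - 53 = 2500 - 83 ≡ 57; y = λ·(30 - 57) - 13 ≡ 53. → (57, 53)
double: tangent at (57, 53): λ = (3·57² + 47)/(2·53) ≡ 0/47. 47⁻¹ ≡ 54 (mod 59), so λ ≡ 0·54 ≡ 0.
  x = λ² - 57 - 57 = 0 - 114 ≡ 4; y = λ·(57 - 4) - 53 ≡ 6. → (4, 6)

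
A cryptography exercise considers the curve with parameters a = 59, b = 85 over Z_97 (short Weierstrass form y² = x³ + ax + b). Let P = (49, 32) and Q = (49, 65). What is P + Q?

O

The two points share x = 49 and their y-coordinates satisfy 32 + 65 ≡ 0 (mod 97), so they are inverses. Their sum is 𝒪.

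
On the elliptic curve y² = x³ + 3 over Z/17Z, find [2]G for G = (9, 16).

(1, 15)

tangent at (9, 16): λ = (3·9² + 0)/(2·16) ≡ 5/15. 15⁻¹ ≡ 8 (mod 17) since 15·8 = 120 ≡ 1, so λ ≡ 5·8 ≡ 6.
  x = λ² - 9 - 9 = 36 - 18 ≡ 1; y = λ·(9 - 1) - 16 ≡ 15. → (1, 15)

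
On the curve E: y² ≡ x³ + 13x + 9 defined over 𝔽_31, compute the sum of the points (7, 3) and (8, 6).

(7, 3) + (8, 6). λ = (6 - 3)/(8 - 7) ≡ 3/1 mod 31. 1⁻¹ ≡ 1 (mod 31), so λ ≡ 3.
  x = λ² - 7 - 8 = 9 - 15 ≡ 25; y = λ·(7 - 25) - 3 ≡ 5. → (25, 5)

(25, 5)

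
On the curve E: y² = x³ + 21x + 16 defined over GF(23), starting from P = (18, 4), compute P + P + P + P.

Double-and-add on 4 = (100)₂. Start with P = (18, 4) for the leading 1-bit.
double: tangent at (18, 4): λ = (3·18² + 21)/(2·4) ≡ 4/8. 8⁻¹ ≡ 3 (mod 23) since 8·3 = 24 ≡ 1, so λ ≡ 4·3 ≡ 12.
  x = λ² - 18 - 18 = 144 - 36 ≡ 16; y = λ·(18 - 16) - 4 ≡ 20. → (16, 20)
double: tangent at (16, 20): λ = (3·16² + 21)/(2·20) ≡ 7/17. 17⁻¹ ≡ 19 (mod 23), so λ ≡ 7·19 ≡ 18.
  x = λ² - 16 - 16 = 324 - 32 ≡ 16; y = λ·(16 - 16) - 20 ≡ 3. → (16, 3)

(16, 3)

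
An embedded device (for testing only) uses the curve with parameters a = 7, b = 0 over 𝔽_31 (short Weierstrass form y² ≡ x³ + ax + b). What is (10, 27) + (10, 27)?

(0, 0)

tangent at (10, 27): λ = (3·10² + 7)/(2·27) ≡ 28/23. 23⁻¹ ≡ 27 (mod 31), so λ ≡ 28·27 ≡ 12.
  x = λ² - 10 - 10 = 144 - 20 ≡ 0; y = λ·(10 - 0) - 27 ≡ 0. → (0, 0)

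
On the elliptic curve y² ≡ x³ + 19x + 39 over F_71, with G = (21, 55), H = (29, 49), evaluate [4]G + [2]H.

First 4G:
Repeated addition: build up to 4G.
2G: tangent at (21, 55): λ = (3·21² + 19)/(2·55) ≡ 64/39. 39⁻¹ ≡ 51 (mod 71) since 39·51 = 1989 ≡ 1, so λ ≡ 64·51 ≡ 69.
  x = λ² - 21 - 21 = 4761 - 42 ≡ 33; y = λ·(21 - 33) - 55 ≡ 40. → (33, 40)
3G: (33, 40) + (21, 55). λ = (55 - 40)/(21 - 33) ≡ 15/59 mod 71. 59⁻¹ ≡ 65 (mod 71), so λ ≡ 52.
  x = λ² - 33 - 21 = 2704 - 54 ≡ 23; y = λ·(33 - 23) - 40 ≡ 54. → (23, 54)
4G: (23, 54) + (21, 55). λ = (55 - 54)/(21 - 23) ≡ 1/69 mod 71. 69⁻¹ ≡ 35 (mod 71) since 69·35 = 2415 ≡ 1, so λ ≡ 35.
  x = λ² - 23 - 21 = 1225 - 44 ≡ 45; y = λ·(23 - 45) - 54 ≡ 28. → (45, 28)
4G = (45, 28).
Next 2H:
Repeated addition: build up to 2H.
2H: tangent at (29, 49): λ = (3·29² + 19)/(2·49) ≡ 57/27. 27⁻¹ ≡ 50 (mod 71), so λ ≡ 57·50 ≡ 10.
  x = λ² - 29 - 29 = 100 - 58 ≡ 42; y = λ·(29 - 42) - 49 ≡ 34. → (42, 34)
2H = (42, 34).
Finally 4G + 2H:
(45, 28) + (42, 34). λ = (34 - 28)/(42 - 45) ≡ 6/68 mod 71. 68⁻¹ ≡ 47 (mod 71), so λ ≡ 69.
  x = λ² - 45 - 42 = 4761 - 87 ≡ 59; y = λ·(45 - 59) - 28 ≡ 0. → (59, 0)

(59, 0)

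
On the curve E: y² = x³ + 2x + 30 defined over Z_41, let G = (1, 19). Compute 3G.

(5, 1)

Repeated addition: build up to 3G.
2G: tangent at (1, 19): λ = (3·1² + 2)/(2·19) ≡ 5/38. 38⁻¹ ≡ 27 (mod 41), so λ ≡ 5·27 ≡ 12.
  x = λ² - 1 - 1 = 144 - 2 ≡ 19; y = λ·(1 - 19) - 19 ≡ 11. → (19, 11)
3G: (19, 11) + (1, 19). λ = (19 - 11)/(1 - 19) ≡ 8/23 mod 41. 23⁻¹ ≡ 25 (mod 41) since 23·25 = 575 ≡ 1, so λ ≡ 36.
  x = λ² - 19 - 1 = 1296 - 20 ≡ 5; y = λ·(19 - 5) - 11 ≡ 1. → (5, 1)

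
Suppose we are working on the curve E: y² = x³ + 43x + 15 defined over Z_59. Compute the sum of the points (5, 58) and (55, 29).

(56, 53)

(5, 58) + (55, 29). λ = (29 - 58)/(55 - 5) ≡ 30/50 mod 59. 50⁻¹ ≡ 13 (mod 59) since 50·13 = 650 ≡ 1, so λ ≡ 36.
  x = λ² - 5 - 55 = 1296 - 60 ≡ 56; y = λ·(5 - 56) - 58 ≡ 53. → (56, 53)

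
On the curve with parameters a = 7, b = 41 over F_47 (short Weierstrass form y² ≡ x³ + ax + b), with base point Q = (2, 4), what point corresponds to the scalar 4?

Repeated addition: build up to 4Q.
2Q: tangent at (2, 4): λ = (3·2² + 7)/(2·4) ≡ 19/8. 8⁻¹ ≡ 6 (mod 47) since 8·6 = 48 ≡ 1, so λ ≡ 19·6 ≡ 20.
  x = λ² - 2 - 2 = 400 - 4 ≡ 20; y = λ·(2 - 20) - 4 ≡ 12. → (20, 12)
3Q: (20, 12) + (2, 4). λ = (4 - 12)/(2 - 20) ≡ 39/29 mod 47. 29⁻¹ ≡ 13 (mod 47), so λ ≡ 37.
  x = λ² - 20 - 2 = 1369 - 22 ≡ 31; y = λ·(20 - 31) - 12 ≡ 4. → (31, 4)
4Q: (31, 4) + (2, 4). λ = (4 - 4)/(2 - 31) ≡ 0/18 mod 47. 18⁻¹ ≡ 34 (mod 47), so λ ≡ 0.
  x = λ² - 31 - 2 = 0 - 33 ≡ 14; y = λ·(31 - 14) - 4 ≡ 43. → (14, 43)

(14, 43)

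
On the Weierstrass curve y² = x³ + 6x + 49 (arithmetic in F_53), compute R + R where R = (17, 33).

(2, 4)

tangent at (17, 33): λ = (3·17² + 6)/(2·33) ≡ 25/13. 13⁻¹ ≡ 49 (mod 53) since 13·49 = 637 ≡ 1, so λ ≡ 25·49 ≡ 6.
  x = λ² - 17 - 17 = 36 - 34 ≡ 2; y = λ·(17 - 2) - 33 ≡ 4. → (2, 4)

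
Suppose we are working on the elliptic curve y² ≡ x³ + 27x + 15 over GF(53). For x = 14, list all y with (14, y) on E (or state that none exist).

x³ + 27x + 15 = 3137 ≡ 10 (mod 53).
Square roots of 10 mod 53: 13 and 40 (since 13² = 169 ≡ 10).

13, 40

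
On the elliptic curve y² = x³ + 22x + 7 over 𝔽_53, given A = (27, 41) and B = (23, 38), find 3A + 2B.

(39, 20)

First 3A:
Repeated addition: build up to 3A.
2A: tangent at (27, 41): λ = (3·27² + 22)/(2·41) ≡ 36/29. 29⁻¹ ≡ 11 (mod 53) since 29·11 = 319 ≡ 1, so λ ≡ 36·11 ≡ 25.
  x = λ² - 27 - 27 = 625 - 54 ≡ 41; y = λ·(27 - 41) - 41 ≡ 33. → (41, 33)
3A: (41, 33) + (27, 41). λ = (41 - 33)/(27 - 41) ≡ 8/39 mod 53. 39⁻¹ ≡ 34 (mod 53) since 39·34 = 1326 ≡ 1, so λ ≡ 7.
  x = λ² - 41 - 27 = 49 - 68 ≡ 34; y = λ·(41 - 34) - 33 ≡ 16. → (34, 16)
3A = (34, 16).
Next 2B:
Repeated addition: build up to 2B.
2B: tangent at (23, 38): λ = (3·23² + 22)/(2·38) ≡ 19/23. 23⁻¹ ≡ 30 (mod 53), so λ ≡ 19·30 ≡ 40.
  x = λ² - 23 - 23 = 1600 - 46 ≡ 17; y = λ·(23 - 17) - 38 ≡ 43. → (17, 43)
2B = (17, 43).
Finally 3A + 2B:
(34, 16) + (17, 43). λ = (43 - 16)/(17 - 34) ≡ 27/36 mod 53. 36⁻¹ ≡ 28 (mod 53), so λ ≡ 14.
  x = λ² - 34 - 17 = 196 - 51 ≡ 39; y = λ·(34 - 39) - 16 ≡ 20. → (39, 20)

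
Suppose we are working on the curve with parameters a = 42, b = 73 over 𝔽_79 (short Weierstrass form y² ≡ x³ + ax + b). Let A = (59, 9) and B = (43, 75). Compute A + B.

(15, 7)

(59, 9) + (43, 75). λ = (75 - 9)/(43 - 59) ≡ 66/63 mod 79. 63⁻¹ ≡ 74 (mod 79), so λ ≡ 65.
  x = λ² - 59 - 43 = 4225 - 102 ≡ 15; y = λ·(59 - 15) - 9 ≡ 7. → (15, 7)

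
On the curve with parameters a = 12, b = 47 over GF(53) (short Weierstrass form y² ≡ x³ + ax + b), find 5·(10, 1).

(13, 42)

Write G = (10, 1).
Double-and-add on 5 = (101)₂. Start with G = (10, 1) for the leading 1-bit.
double: tangent at (10, 1): λ = (3·10² + 12)/(2·1) ≡ 47/2. 2⁻¹ ≡ 27 (mod 53) since 2·27 = 54 ≡ 1, so λ ≡ 47·27 ≡ 50.
  x = λ² - 10 - 10 = 2500 - 20 ≡ 42; y = λ·(10 - 42) - 1 ≡ 42. → (42, 42)
double: tangent at (42, 42): λ = (3·42² + 12)/(2·42) ≡ 4/31. 31⁻¹ ≡ 12 (mod 53) since 31·12 = 372 ≡ 1, so λ ≡ 4·12 ≡ 48.
  x = λ² - 42 - 42 = 2304 - 84 ≡ 47; y = λ·(42 - 47) - 42 ≡ 36. → (47, 36)
add G: (47, 36) + (10, 1). λ = (1 - 36)/(10 - 47) ≡ 18/16 mod 53. 16⁻¹ ≡ 10 (mod 53), so λ ≡ 21.
  x = λ² - 47 - 10 = 441 - 57 ≡ 13; y = λ·(47 - 13) - 36 ≡ 42. → (13, 42)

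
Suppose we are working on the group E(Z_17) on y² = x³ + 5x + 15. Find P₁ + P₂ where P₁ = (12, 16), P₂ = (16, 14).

(2, 13)

(12, 16) + (16, 14). λ = (14 - 16)/(16 - 12) ≡ 15/4 mod 17. 4⁻¹ ≡ 13 (mod 17), so λ ≡ 8.
  x = λ² - 12 - 16 = 64 - 28 ≡ 2; y = λ·(12 - 2) - 16 ≡ 13. → (2, 13)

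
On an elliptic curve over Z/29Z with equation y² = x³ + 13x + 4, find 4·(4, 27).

Write Q = (4, 27).
Double-and-add on 4 = (100)₂. Start with Q = (4, 27) for the leading 1-bit.
double: tangent at (4, 27): λ = (3·4² + 13)/(2·27) ≡ 3/25. 25⁻¹ ≡ 7 (mod 29), so λ ≡ 3·7 ≡ 21.
  x = λ² - 4 - 4 = 441 - 8 ≡ 27; y = λ·(4 - 27) - 27 ≡ 12. → (27, 12)
double: tangent at (27, 12): λ = (3·27² + 13)/(2·12) ≡ 25/24. 24⁻¹ ≡ 23 (mod 29) since 24·23 = 552 ≡ 1, so λ ≡ 25·23 ≡ 24.
  x = λ² - 27 - 27 = 576 - 54 ≡ 0; y = λ·(27 - 0) - 12 ≡ 27. → (0, 27)

(0, 27)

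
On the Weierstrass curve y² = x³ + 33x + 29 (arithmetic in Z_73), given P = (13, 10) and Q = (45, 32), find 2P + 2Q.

First 2P:
Repeated addition: build up to 2P.
2P: tangent at (13, 10): λ = (3·13² + 33)/(2·10) ≡ 29/20. 20⁻¹ ≡ 11 (mod 73) since 20·11 = 220 ≡ 1, so λ ≡ 29·11 ≡ 27.
  x = λ² - 13 - 13 = 729 - 26 ≡ 46; y = λ·(13 - 46) - 10 ≡ 48. → (46, 48)
2P = (46, 48).
Next 2Q:
Repeated addition: build up to 2Q.
2Q: tangent at (45, 32): λ = (3·45² + 33)/(2·32) ≡ 49/64. 64⁻¹ ≡ 8 (mod 73), so λ ≡ 49·8 ≡ 27.
  x = λ² - 45 - 45 = 729 - 90 ≡ 55; y = λ·(45 - 55) - 32 ≡ 63. → (55, 63)
2Q = (55, 63).
Finally 2P + 2Q:
(46, 48) + (55, 63). λ = (63 - 48)/(55 - 46) ≡ 15/9 mod 73. 9⁻¹ ≡ 65 (mod 73) since 9·65 = 585 ≡ 1, so λ ≡ 26.
  x = λ² - 46 - 55 = 676 - 101 ≡ 64; y = λ·(46 - 64) - 48 ≡ 68. → (64, 68)

(64, 68)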